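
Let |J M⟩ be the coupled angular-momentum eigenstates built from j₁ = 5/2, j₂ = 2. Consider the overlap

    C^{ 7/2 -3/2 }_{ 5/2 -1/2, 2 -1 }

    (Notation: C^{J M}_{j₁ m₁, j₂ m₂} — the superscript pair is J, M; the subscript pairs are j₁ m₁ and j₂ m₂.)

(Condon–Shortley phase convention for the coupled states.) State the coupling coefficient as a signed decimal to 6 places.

j₁+j₂−J=1  J+j₁−j₂=4  J−j₁+j₂=3  j₁+j₂+J+1=9
(j₁±m₁, j₂±m₂, J±M) = (2,3,1,3,2,5)
P² = 384/7
sum k=0..1:
  [0] +1/12 = 1/12
  [1] −1/24 = -1/24
S = 1/24
C² = P²·S² = 2/21 ; C = +0.308607

+√(2/21) = +0.308607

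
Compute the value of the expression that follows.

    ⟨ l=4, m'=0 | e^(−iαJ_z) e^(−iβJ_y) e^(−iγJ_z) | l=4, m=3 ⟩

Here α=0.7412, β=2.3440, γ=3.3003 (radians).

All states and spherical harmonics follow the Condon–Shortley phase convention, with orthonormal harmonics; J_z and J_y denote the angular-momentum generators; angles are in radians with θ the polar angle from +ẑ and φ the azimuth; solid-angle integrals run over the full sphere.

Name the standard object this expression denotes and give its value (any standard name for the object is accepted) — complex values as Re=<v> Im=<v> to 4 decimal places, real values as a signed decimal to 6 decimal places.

Wigner D-matrix element, Re=0.3365 Im=-0.1736

This is a Wigner D-matrix element — the rotation-matrix element ⟨l m'| R(α,β,γ) |l m⟩ in the angular-momentum basis.
Split into d^4_{0,3}(β=2.3440) × two z-phases.
Half-angle: c=0.388309, s=0.921529. N=√(24·24·5040·1)=1703.830978
The bounds max(0,m−m')=3 and min(l+m,l−m')=4 give 2 terms
  k=3: (−1)^0·1703.8310/(144)·0.3883^5·0.9215^3 = +0.081749
  k=4: (−1)^1·1703.8310/(144)·0.3883^3·0.9215^5 = -0.460408
d^4_{0,3}(2.3440) = +0.081749 -0.460408 = -0.378659
D = (+1.000000+0.000000i)·(-0.378659)·(-0.888779+0.458336i) = +0.336545-0.173553i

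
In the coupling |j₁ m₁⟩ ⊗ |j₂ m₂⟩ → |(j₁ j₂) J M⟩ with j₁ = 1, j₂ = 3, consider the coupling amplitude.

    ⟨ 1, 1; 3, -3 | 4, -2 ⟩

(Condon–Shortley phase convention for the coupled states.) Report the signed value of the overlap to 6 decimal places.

j₁+j₂−J=0  J+j₁−j₂=2  J−j₁+j₂=6  j₁+j₂+J+1=9
(j₁±m₁, j₂±m₂, J±M) = (2,0,0,6,2,6)
P² = 518400/7
sum k=0..0:
  [0] +1/1440 = 1/1440
S = 1/1440
C² = P²·S² = 1/28 ; C = +0.188982

+0.188982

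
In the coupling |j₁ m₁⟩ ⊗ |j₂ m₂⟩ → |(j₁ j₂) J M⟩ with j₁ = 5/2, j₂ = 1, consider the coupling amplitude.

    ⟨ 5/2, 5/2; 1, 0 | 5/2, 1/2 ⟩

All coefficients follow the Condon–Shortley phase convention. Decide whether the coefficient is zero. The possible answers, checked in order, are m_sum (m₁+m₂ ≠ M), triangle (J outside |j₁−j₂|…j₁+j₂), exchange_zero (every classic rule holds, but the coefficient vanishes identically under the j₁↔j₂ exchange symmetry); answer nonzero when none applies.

m_sum

m-sum: m₁+m₂ = 5/2+0 = 5/2, M = 1/2  ✗ ⇒ coefficient is 0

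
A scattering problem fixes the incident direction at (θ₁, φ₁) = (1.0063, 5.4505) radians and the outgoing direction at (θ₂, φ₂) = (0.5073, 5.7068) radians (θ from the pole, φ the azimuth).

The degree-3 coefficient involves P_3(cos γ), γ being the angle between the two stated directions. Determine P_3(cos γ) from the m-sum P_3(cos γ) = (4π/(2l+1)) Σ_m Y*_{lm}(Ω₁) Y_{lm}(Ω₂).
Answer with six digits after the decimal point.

0.319115

Summing Y*_{l m}(θ₁,φ₁)·Y_{l m}(θ₂,φ₂) over m ∈ [−3, 3]; prefactor 4π/(2·3+1) = 1.795196:
  term(m=-3) = 0.00865 - 0.00837j   from Y*(Ω₁)=-0.20128 - 0.15097j, Y(Ω₂)=-0.00754 + 0.04724j
  term(m=-2) = 0.07170 - 0.04035j   from Y*(Ω₁)=-0.03685 - 0.38852j, Y(Ω₂)=0.08559 + 0.19268j
  term(m=-1) = 0.05041 - 0.01321j   from Y*(Ω₁)=0.07920 - 0.08707j, Y(Ω₂)=0.37121 + 0.24129j
  term(m=+0) = -0.08377 + 0.00000j   from Y*(Ω₁)=-0.31323 + 0.00000j, Y(Ω₂)=0.26743 + 0.00000j
  term(m=+1) = 0.05041 + 0.01321j   from Y*(Ω₁)=-0.07920 - 0.08707j, Y(Ω₂)=-0.37121 + 0.24129j
  term(m=+2) = 0.07170 + 0.04035j   from Y*(Ω₁)=-0.03685 + 0.38852j, Y(Ω₂)=0.08559 - 0.19268j
  term(m=+3) = 0.00865 + 0.00837j   from Y*(Ω₁)=0.20128 - 0.15097j, Y(Ω₂)=0.00754 + 0.04724j
Σ over m = 0.17776 - 0.00000j; ×(4π/7) → 0.31912 - 0.00000j. Real part: 0.319115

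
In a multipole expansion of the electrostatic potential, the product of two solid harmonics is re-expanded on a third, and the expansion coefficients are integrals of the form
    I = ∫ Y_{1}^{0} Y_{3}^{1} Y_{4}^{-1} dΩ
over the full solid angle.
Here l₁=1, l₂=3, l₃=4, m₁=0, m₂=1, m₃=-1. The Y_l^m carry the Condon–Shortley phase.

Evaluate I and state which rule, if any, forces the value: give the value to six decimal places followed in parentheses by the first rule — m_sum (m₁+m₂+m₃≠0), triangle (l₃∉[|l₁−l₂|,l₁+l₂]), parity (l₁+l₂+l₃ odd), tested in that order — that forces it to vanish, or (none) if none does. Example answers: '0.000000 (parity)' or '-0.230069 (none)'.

-0.238414 (none)

Checks pass: Σm=0; 8 even; l₃=4∈[2,4].
(2·1+1)(2·3+1)(2·4+1) = 189
Δ: 0! 2! 6! / 9! → 1/252
sum: t=0:+1/36 = 1/36
3j²(1 3 4; 0 0 0) = Δ·Π!·Σ² = 4/63  (sign +1)
sum: t=0:+1/48 = 1/48
3j²(1 3 4; 0 1 -1) = Δ·Π!·Σ² = 5/84  (sign -1)
combine: 4πI² = 189·4/63·5/84 = 5/7
take √, sign -1: I = -0.23841361
No selection rule forces the value: the integral is nonzero (none).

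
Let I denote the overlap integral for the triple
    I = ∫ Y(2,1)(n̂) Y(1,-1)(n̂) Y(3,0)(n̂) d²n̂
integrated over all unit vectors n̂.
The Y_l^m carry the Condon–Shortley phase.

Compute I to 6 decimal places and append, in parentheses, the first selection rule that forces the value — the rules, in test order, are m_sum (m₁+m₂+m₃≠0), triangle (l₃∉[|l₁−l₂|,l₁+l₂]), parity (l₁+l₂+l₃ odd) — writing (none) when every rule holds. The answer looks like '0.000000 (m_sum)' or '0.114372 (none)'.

0.143048 (none)

m-sum 0 ✓  L=6 even ✓  1≤3≤3 ✓
Π(2lᵢ+1) = 5×3×7 = 105
triangle coeff Δ(2,1,3) = 1/105
Σ_t [0,0]: t=0:+1/4 = 1/4
(3j)²=3/35 [(2 1 3; 0 0 0)], sign=-1
Σ_t [0,0]: t=0:+1/12 = 1/12
(3j)²=1/35 [(2 1 3; 1 -1 0)], sign=-1
⇒ 4πI² = 9/35
I = (+1)√(9/35/(4π)) = 0.14304817
No selection rule forces the value: the integral is nonzero (none).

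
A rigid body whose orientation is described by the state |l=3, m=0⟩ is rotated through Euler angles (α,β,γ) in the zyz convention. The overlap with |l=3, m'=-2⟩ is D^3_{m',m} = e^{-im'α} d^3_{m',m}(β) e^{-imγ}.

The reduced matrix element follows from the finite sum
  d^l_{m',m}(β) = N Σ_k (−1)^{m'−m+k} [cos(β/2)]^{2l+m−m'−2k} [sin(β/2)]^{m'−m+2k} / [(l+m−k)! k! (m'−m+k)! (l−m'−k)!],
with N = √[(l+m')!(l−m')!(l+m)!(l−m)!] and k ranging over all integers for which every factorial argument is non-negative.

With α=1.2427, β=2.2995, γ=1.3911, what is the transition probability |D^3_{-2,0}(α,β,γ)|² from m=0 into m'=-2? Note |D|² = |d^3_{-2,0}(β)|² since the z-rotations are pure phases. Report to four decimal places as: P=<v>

P=0.2576

Split into d^3_{-2,0}(β=2.2995) × two z-phases.
With c≡cos(β/2)=0.408716 and s≡sin(β/2)=0.912662, N=[1·120·6·6]^{1/2}=65.726707
k∈{2,3} keeps every argument non-negative
  k=2: (−1)^0·65.7267/(12)·0.4087^4·0.9127^2 = +0.127311
  k=3: (−1)^1·65.7267/(12)·0.4087^2·0.9127^4 = -0.634808
d^3_{-2,0}(2.2995) = +0.127311 -0.634808 = -0.507497
|D^3_{-2,0}|² = |d^3_{-2,0}(β)|² = (-0.507497)² = 0.257554 (the z-rotation phases have unit modulus)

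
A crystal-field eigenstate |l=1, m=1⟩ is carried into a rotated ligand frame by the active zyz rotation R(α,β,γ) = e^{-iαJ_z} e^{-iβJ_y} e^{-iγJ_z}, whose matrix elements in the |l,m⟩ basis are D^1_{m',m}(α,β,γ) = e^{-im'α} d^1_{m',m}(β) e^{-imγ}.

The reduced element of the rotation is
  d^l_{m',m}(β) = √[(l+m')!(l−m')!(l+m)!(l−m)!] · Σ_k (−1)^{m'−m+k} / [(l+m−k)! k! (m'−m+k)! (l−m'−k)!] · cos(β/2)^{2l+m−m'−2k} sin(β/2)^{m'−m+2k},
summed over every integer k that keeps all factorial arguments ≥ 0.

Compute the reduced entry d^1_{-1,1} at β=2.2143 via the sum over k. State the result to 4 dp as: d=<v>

d=0.8000

d^1_{-1,1}(β=2.2143) via the finite sum:
Half-angle: c=0.447212, s=0.894428. N=√(1·2·2·1)=2.000000
k∈{2} keeps every argument non-negative
  k=2: (−1)^0·2.0000/(2)·0.4472^0·0.8944^2 = +0.800001
d^1_{-1,1}(2.2143) = +0.800001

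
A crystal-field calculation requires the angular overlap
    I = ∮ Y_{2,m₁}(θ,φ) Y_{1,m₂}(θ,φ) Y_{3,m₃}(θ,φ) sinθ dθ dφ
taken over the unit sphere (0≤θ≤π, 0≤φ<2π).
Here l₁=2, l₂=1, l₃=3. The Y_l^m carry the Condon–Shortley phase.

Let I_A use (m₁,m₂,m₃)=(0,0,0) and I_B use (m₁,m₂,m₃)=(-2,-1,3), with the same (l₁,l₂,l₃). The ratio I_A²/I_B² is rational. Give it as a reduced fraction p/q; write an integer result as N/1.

3/5

Shared (l₁,l₂,l₃)=(2,1,3): N and (l;000)² cancel in I_A²/I_B².
A: Δ = 0!·4!·2!/7! = 1/105; Racah Σ t=0..0: t=0:+1/4 = 1/4; ⇒ 3j(2 1 3; 0 0 0)² = 3/35, sgn -1
B: Δ = 0!·4!·2!/7! = 1/105; Racah Σ t=0..0: t=0:+1/48 = 1/48; ⇒ 3j(2 1 3; -2 -1 3)² = 1/7, sgn +1
I_A²/I_B² = (3/35)/(1/7) = 3/5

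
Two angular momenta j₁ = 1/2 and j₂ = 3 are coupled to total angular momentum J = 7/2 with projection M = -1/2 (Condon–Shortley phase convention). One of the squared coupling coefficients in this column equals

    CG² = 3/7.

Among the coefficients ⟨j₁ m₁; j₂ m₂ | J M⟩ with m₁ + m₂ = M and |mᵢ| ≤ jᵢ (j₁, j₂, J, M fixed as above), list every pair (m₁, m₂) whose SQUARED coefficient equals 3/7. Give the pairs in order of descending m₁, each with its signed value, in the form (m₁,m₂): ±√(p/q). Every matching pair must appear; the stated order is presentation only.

(1/2,-1): +√(3/7)

Admissible pairs with m₁+m₂ = M = -1/2: (-1/2,0), (1/2,-1)
  (m₁,m₂)=(1/2,-1): CG² = 3/7, CG = +√(3/7)   ← matches the target
  (m₁,m₂)=(-1/2,0): CG² = 4/7, CG = +√(4/7)
Pairs with CG² = 3/7: (1/2,-1): +√(3/7)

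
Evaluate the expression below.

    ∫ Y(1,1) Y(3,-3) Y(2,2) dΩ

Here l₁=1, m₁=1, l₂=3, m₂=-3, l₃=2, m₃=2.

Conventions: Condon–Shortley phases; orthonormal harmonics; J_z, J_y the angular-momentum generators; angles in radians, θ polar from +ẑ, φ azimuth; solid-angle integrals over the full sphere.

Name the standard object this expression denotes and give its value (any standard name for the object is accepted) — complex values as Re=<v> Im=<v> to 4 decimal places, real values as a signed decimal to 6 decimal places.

This is a Gaunt coefficient — the integral of a triple product of spherical harmonics over the sphere.
m-sum 0 ✓  L=6 even ✓  2≤2≤4 ✓
Π(2lᵢ+1) = 3×7×5 = 105
triangle coeff Δ(1,3,2) = 1/105
Σ_t [1,1]: t=1:−1/4 = -1/4
(3j)²=3/35 [(1 3 2; 0 0 0)], sign=-1
Σ_t [0,0]: t=0:+1/48 = 1/48
(3j)²=1/7 [(1 3 2; 1 -3 2)], sign=+1
⇒ 4πI² = 9/7
I = (-1)√(9/7/(4π)) = -0.31986543

Gaunt coefficient, -0.319865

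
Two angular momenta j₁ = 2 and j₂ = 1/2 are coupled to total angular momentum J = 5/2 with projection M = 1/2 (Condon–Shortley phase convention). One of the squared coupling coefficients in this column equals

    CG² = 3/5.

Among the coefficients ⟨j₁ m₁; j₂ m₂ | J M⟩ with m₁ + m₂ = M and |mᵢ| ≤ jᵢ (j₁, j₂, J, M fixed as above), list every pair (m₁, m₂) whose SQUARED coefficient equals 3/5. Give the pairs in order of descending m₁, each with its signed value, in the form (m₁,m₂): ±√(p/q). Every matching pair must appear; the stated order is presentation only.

Admissible pairs with m₁+m₂ = M = 1/2: (0,1/2), (1,-1/2)
  (m₁,m₂)=(1,-1/2): CG² = 2/5, CG = +√(2/5)
  (m₁,m₂)=(0,1/2): CG² = 3/5, CG = +√(3/5)   ← matches the target
Pairs with CG² = 3/5: (0,1/2): +√(3/5)

(0,1/2): +√(3/5)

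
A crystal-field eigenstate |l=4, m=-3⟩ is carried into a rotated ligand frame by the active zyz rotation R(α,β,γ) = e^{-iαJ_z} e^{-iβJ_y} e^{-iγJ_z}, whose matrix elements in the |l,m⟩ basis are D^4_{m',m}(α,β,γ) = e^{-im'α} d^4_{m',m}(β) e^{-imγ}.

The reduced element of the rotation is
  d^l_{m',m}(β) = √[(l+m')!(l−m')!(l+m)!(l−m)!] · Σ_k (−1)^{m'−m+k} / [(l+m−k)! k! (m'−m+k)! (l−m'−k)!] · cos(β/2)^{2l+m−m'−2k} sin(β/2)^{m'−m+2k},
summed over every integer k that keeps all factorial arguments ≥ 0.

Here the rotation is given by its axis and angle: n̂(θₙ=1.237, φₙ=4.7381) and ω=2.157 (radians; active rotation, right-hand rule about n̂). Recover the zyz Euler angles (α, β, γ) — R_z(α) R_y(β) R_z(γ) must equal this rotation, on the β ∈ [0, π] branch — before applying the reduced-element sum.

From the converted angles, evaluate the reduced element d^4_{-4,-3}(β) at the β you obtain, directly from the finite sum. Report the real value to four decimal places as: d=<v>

d=0.0377

Axis–angle → zyz. n̂ = (sinθₙcosφₙ, sinθₙsinφₙ, cosθₙ) = (+0.024289, -0.944493, +0.327632), ω = 2.1570.
R = I cosω + sinω [n̂]ₓ + (1−cosω) n̂n̂ᵀ gives
  R = [-0.552286, -0.308565, -0.774447; +0.237301, +0.832358, -0.500867; +0.799167, -0.460399, -0.386477]
β = atan2(√(R₁₃²+R₂₃²), R₃₃) = 1.967605; α = atan2(R₂₃, R₁₃) mod 2π = 3.715674; γ = atan2(R₃₂, −R₃₁) mod 2π = 3.664252
d^4_{-4,-3}(β=1.9676) via the finite sum:
With c≡cos(β/2)=0.553860 and s≡sin(β/2)=0.832610, N=[1·40320·1·5040]^{1/2}=14255.272709
The bounds max(0,m−m')=1 and min(l+m,l−m')=1 give 1 term
  k=1: (−1)^0·14255.2727/(5040)·0.5539^7·0.8326^1 = +0.037652
d^4_{-4,-3}(1.9676) = +0.037652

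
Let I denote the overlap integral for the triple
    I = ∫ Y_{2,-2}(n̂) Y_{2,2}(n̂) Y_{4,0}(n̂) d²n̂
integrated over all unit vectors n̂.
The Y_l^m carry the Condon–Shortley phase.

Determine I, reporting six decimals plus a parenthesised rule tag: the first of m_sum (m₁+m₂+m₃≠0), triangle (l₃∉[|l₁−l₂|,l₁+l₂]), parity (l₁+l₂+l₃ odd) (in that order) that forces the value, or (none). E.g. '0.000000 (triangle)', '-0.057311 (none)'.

0.040299 (none)

Rules hold: Σm=0, L=8 even, 0≤4≤4.
N = 5·5·9 = 225
Δ = 0!·4!·4!/9! = 1/630
Racah Σ t=0..0: t=0:+1/16 = 1/16
⇒ 3j(2 2 4; 0 0 0)² = 2/35, sgn +1
Racah Σ t=0..0: t=0:+1/576 = 1/576
⇒ 3j(2 2 4; -2 2 0)² = 1/630, sgn +1
4πI² = N·(3j₀)²·(3jₘ)² = 1/49
I = +1·√(0.0204082/4π) = 0.04029926
No selection rule forces the value: the integral is nonzero (none).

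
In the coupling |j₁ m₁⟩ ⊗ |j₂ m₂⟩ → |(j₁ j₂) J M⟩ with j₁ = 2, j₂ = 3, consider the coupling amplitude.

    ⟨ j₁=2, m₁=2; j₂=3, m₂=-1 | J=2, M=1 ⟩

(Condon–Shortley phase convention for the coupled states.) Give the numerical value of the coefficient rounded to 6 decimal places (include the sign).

+0.462910

triangle: 3!*1!*3!/8! = 36/40320
(j±m)!: 4!*0!*2!*4!*3!*1! = 6912
prefactor² = (2J+1)*Δ*N² = 216/7
  k=0: +1/(0!*3!*0!*2!*1!*1!) = 1/12
Σ = 1/12  ⇒  CG² = 216/7*(1/12)² = 3/14
CG = +√(3/14) = +0.462910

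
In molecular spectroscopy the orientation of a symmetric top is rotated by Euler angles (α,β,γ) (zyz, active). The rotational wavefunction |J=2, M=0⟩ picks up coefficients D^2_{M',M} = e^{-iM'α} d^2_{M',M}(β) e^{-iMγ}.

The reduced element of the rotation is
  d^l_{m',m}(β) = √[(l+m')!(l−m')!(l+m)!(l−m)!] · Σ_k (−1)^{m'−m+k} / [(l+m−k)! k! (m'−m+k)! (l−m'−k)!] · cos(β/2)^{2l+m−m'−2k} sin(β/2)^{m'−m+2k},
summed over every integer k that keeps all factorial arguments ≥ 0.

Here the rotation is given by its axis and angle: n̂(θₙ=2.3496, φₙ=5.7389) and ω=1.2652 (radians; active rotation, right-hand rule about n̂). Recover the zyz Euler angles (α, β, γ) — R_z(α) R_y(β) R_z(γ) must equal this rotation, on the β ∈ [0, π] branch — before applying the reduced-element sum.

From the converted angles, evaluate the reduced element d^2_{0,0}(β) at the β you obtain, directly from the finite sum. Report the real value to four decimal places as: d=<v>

d=0.1256

Axis–angle → zyz. n̂ = (sinθₙcosφₙ, sinθₙsinφₙ, cosθₙ) = (+0.608904, -0.368551, -0.702428), ω = 1.2652.
R = I cosω + sinω [n̂]ₓ + (1−cosω) n̂n̂ᵀ gives
  R = [+0.560077, +0.512988, -0.650505; -0.826779, +0.395826, -0.399699; +0.052446, +0.761686, +0.645821]
β = atan2(√(R₁₃²+R₂₃²), R₃₃) = 0.868699; α = atan2(R₂₃, R₁₃) mod 2π = 3.692565; γ = atan2(R₃₂, −R₃₁) mod 2π = 1.639543
d^2_{0,0}(β=0.8687) via the finite sum:
c=cos(0.868699/2)=0.907144, s=sin(0.868699/2)=0.420820; N=√[2·2·2·2]=4.000000
k∈{0,1,2} keeps every argument non-negative
  k=0: (−1)^0·4.0000/(4)·0.9071^4·0.4208^0 = +0.677181
  k=1: (−1)^1·4.0000/(1)·0.9071^2·0.4208^2 = -0.582916
  k=2: (−1)^2·4.0000/(4)·0.9071^0·0.4208^4 = +0.031361
d^2_{0,0}(0.8687) = +0.677181 -0.582916 +0.031361 = +0.125626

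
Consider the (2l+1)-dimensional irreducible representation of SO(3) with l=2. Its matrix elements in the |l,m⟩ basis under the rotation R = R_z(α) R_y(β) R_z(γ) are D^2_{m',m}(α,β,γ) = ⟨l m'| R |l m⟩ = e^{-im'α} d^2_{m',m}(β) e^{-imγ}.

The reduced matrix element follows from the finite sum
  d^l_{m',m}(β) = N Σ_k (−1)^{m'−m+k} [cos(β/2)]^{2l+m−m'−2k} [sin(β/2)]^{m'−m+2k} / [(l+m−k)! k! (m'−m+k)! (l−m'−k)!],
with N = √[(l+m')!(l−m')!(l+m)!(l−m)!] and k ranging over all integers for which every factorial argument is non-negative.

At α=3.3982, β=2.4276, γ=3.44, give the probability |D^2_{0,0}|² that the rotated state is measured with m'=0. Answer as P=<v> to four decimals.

P=0.1273

Split into d^2_{0,0}(β=2.4276) × two z-phases.
c=cos(2.427600/2)=0.349462, s=sin(2.427600/2)=0.936951; N=√[2·2·2·2]=4.000000
k∈{0,1,2} keeps every argument non-negative
  k=0: (−1)^0·4.0000/(4)·0.3495^4·0.9370^0 = +0.014914
  k=1: (−1)^1·4.0000/(1)·0.3495^2·0.9370^2 = -0.428837
  k=2: (−1)^2·4.0000/(4)·0.3495^0·0.9370^4 = +0.770667
d^2_{0,0}(2.4276) = +0.014914 -0.428837 +0.770667 = +0.356745
|D^2_{0,0}|² = |d^2_{0,0}(β)|² = (+0.356745)² = 0.127267 (the z-rotation phases have unit modulus)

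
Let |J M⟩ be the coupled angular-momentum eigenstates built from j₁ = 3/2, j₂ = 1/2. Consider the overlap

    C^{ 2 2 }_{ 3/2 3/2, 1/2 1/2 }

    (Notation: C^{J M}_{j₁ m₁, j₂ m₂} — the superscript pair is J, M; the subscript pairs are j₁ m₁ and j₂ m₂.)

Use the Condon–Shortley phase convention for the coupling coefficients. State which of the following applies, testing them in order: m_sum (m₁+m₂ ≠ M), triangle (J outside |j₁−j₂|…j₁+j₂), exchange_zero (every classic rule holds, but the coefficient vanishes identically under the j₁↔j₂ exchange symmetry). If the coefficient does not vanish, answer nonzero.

nonzero

m-sum: m₁+m₂ = 3/2+1/2 = 2, M = 2  ✓
triangle: |j₁−j₂| = 1 ≤ J = 2 ≤ j₁+j₂ = 2  ✓
exchange: j₁≠j₂ or m₁≠m₂ — the exchange symmetry imposes no constraint here
value check: CG = +1 = +1.000000 ≠ 0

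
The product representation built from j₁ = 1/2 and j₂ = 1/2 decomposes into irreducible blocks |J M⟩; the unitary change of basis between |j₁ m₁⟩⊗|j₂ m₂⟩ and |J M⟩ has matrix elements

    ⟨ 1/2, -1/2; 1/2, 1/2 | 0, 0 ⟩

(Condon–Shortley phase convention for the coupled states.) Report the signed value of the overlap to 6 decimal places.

-0.707107  (= −√(1/2))

j₁+j₂−J=1  J+j₁−j₂=0  J−j₁+j₂=0  j₁+j₂+J+1=2
(j₁±m₁, j₂±m₂, J±M) = (0,1,1,0,0,0)
P² = 1/2
sum k=1..1:
  [1] −1/1 = -1
S = -1
C² = P²·S² = 1/2 ; C = -0.707107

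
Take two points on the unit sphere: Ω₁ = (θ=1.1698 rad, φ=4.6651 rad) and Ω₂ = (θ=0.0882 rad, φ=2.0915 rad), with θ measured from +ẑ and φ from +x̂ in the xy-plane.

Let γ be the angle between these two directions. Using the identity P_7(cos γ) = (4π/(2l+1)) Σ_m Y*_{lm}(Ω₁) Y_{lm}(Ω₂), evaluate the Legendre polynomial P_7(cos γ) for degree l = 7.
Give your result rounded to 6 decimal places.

-0.190185

Addition theorem: P_7(cos γ) = (4π/15) Σ_m Y*_{lm}(Ω₁) Y_{lm}(Ω₂), m = −7…7:
  m=-7: Y*=+0.091125+0.265154i  Y=-0.000000-0.000000i  product +0.000000-0.000000i
  m=-6: Y*=-0.426989+0.124511i  Y=+0.000001+0.000000i  product -0.000000+0.000000i
  m=-5: Y*=-0.055760-0.231415i  Y=-0.000012+0.000020i  product +0.000005+0.000002i
  m=-4: Y*=-0.206041+0.039445i  Y=-0.000213-0.000380i  product +0.000059+0.000070i
  m=-3: Y*=-0.045610-0.319340i  Y=+0.005920+0.000051i  product -0.000254-0.001893i
  m=-2: Y*=-0.080385+0.007625i  Y=-0.028484+0.048683i  product +0.001918-0.004131i
  m=-1: Y*=-0.015554-0.328670i  Y=-0.169892-0.296238i  product -0.094722+0.060446i
  m=+0: Y*=-0.042007-0.000000i  Y=+0.976723+0.000000i  product -0.041029-0.000000i
  m=+1: Y*=+0.015554-0.328670i  Y=+0.169892-0.296238i  product -0.094722-0.060446i
  m=+2: Y*=-0.080385-0.007625i  Y=-0.028484-0.048683i  product +0.001918+0.004131i
  m=+3: Y*=+0.045610-0.319340i  Y=-0.005920+0.000051i  product -0.000254+0.001893i
  m=+4: Y*=-0.206041-0.039445i  Y=-0.000213+0.000380i  product +0.000059-0.000070i
  m=+5: Y*=+0.055760-0.231415i  Y=+0.000012+0.000020i  product +0.000005-0.000002i
  m=+6: Y*=-0.426989-0.124511i  Y=+0.000001-0.000000i  product -0.000000-0.000000i
  m=+7: Y*=-0.091125+0.265154i  Y=+0.000000-0.000000i  product +0.000000+0.000000i
Σ over m = -0.227016-0.000000i; ×(4π/15) → -0.190185-0.000000i. Real part: -0.190185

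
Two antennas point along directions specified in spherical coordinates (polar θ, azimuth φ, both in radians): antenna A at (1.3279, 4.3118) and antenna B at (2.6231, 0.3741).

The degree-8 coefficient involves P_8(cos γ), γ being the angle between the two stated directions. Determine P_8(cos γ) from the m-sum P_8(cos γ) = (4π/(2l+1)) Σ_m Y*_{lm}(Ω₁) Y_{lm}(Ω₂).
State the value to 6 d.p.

0.059376

Expand P_8 via completeness: Σ_{m} conj(Y_{8,m}) at Ω₁ times Y_{8,m} at Ω₂ —
  term(m=-8) = +0.000759+0.000065i   from Y*(Ω₁)=-0.405311+0.025617i, Y(Ω₂)=-0.001854-0.000278i
  term(m=-7) = +0.004011-0.003451i   from Y*(Ω₁)=+0.133277-0.379823i, Y(Ω₂)=+0.011389+0.006565i
  term(m=-6) = -0.000154+0.002390i   from Y*(Ω₁)=-0.030807-0.028020i, Y(Ω₂)=-0.035891-0.044950i
  term(m=-5) = +0.042153+0.046927i   from Y*(Ω₁)=+0.326273-0.150485i, Y(Ω₂)=+0.051832+0.167735i
  term(m=-4) = +0.032235+0.001382i   from Y*(Ω₁)=+0.002715+0.085995i, Y(Ω₂)=+0.027873-0.373969i
  term(m=-3) = -0.117473+0.110157i   from Y*(Ω₁)=+0.291439+0.112713i, Y(Ω₂)=-0.223472+0.464404i
  term(m=-2) = -0.000923+0.043086i   from Y*(Ω₁)=-0.096877+0.099984i, Y(Ω₂)=+0.226880-0.210599i
  term(m=-1) = +0.048378+0.049425i   from Y*(Ω₁)=+0.111889+0.264209i, Y(Ω₂)=+0.224373-0.088086i
  term(m=+0) = +0.062352+0.000000i   from Y*(Ω₁)=-0.154029-0.000000i, Y(Ω₂)=-0.404805+0.000000i
  term(m=+1) = +0.048378-0.049425i   from Y*(Ω₁)=-0.111889+0.264209i, Y(Ω₂)=-0.224373-0.088086i
  term(m=+2) = -0.000923-0.043086i   from Y*(Ω₁)=-0.096877-0.099984i, Y(Ω₂)=+0.226880+0.210599i
  term(m=+3) = -0.117473-0.110157i   from Y*(Ω₁)=-0.291439+0.112713i, Y(Ω₂)=+0.223472+0.464404i
  term(m=+4) = +0.032235-0.001382i   from Y*(Ω₁)=+0.002715-0.085995i, Y(Ω₂)=+0.027873+0.373969i
  term(m=+5) = +0.042153-0.046927i   from Y*(Ω₁)=-0.326273-0.150485i, Y(Ω₂)=-0.051832+0.167735i
  term(m=+6) = -0.000154-0.002390i   from Y*(Ω₁)=-0.030807+0.028020i, Y(Ω₂)=-0.035891+0.044950i
  term(m=+7) = +0.004011+0.003451i   from Y*(Ω₁)=-0.133277-0.379823i, Y(Ω₂)=-0.011389+0.006565i
  term(m=+8) = +0.000759-0.000065i   from Y*(Ω₁)=-0.405311-0.025617i, Y(Ω₂)=-0.001854+0.000278i
Total Σ_m = +0.080325+0.000000i. Multiply by 0.739198: +0.059376+0.000000i. P_8(cos γ) = 0.059376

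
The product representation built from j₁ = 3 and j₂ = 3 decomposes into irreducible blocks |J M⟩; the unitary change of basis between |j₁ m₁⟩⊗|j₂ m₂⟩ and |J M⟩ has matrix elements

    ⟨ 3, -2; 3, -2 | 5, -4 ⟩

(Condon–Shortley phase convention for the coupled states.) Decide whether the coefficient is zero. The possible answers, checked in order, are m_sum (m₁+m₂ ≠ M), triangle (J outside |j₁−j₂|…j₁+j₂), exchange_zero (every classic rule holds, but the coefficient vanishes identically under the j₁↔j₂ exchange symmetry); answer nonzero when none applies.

exchange_zero

m-sum: m₁+m₂ = -2+(-2) = -4, M = -4  ✓
triangle: |j₁−j₂| = 0 ≤ J = 5 ≤ j₁+j₂ = 6  ✓
exchange: j₁=j₂ and m₁=m₂, and (−1)^(j₁+j₂−J) = (−1)^1 = −1 forces ⟨j₁m₁;j₂m₂|JM⟩ = −⟨j₂m₂;j₁m₁|JM⟩ = −⟨j₁m₁;j₂m₂|JM⟩ ⇒ the coefficient vanishes identically
Racah sum check: Σ_k collapses to 0 ⇒ CG = 0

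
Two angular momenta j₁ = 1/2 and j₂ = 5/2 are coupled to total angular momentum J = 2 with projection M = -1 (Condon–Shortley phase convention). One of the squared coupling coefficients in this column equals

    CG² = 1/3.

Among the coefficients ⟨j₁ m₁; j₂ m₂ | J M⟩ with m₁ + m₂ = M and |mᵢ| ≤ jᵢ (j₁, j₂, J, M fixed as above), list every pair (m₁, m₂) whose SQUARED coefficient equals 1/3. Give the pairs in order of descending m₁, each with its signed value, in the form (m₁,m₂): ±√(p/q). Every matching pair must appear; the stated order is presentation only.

Admissible pairs with m₁+m₂ = M = -1: (-1/2,-1/2), (1/2,-3/2)
  (m₁,m₂)=(1/2,-3/2): CG² = 2/3, CG = +√(2/3)
  (m₁,m₂)=(-1/2,-1/2): CG² = 1/3, CG = −√(1/3)   ← matches the target
Pairs with CG² = 1/3: (-1/2,-1/2): −√(1/3)

(-1/2,-1/2): −√(1/3)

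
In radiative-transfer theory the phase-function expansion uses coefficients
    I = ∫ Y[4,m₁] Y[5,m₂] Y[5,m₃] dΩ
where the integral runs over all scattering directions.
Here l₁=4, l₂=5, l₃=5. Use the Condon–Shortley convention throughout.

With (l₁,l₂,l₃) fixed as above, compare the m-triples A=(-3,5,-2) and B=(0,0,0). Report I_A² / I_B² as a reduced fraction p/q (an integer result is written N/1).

7/6

Same 4,5,5: normalisation and zero-m 3j drop out of the ratio.
A: Δ: 4! 4! 6! / 15! → 1/3153150; sum: t=4:+1/103680 = 1/103680; 3j²(4 5 5; -3 5 -2) = Δ·Π!·Σ² = 7/429  (sign -1)
B: Δ: 4! 4! 6! / 15! → 1/3153150; sum: t=0:+1/69120 t=1:−1/1728 t=2:+1/576 t=3:−1/1728 t=4:+1/69120 = 7/11520; 3j²(4 5 5; 0 0 0) = Δ·Π!·Σ² = 2/143  (sign -1)
I_A²/I_B² = (7/429)/(2/143) = 7/6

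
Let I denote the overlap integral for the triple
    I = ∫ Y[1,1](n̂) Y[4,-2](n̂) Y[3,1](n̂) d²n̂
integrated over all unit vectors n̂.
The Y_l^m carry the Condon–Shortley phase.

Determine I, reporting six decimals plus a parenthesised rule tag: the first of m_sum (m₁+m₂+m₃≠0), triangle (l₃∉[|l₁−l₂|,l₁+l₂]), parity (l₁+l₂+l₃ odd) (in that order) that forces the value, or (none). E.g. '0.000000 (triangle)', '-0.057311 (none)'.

0.238414 (none)

Rules hold: Σm=0, L=8 even, 3≤3≤5.
N = 3·9·7 = 189
Δ = 2!·0!·6!/9! = 1/252
Racah Σ t=1..1: t=1:−1/36 = -1/36
⇒ 3j(1 4 3; 0 0 0)² = 4/63, sgn +1
Racah Σ t=0..0: t=0:+1/96 = 1/96
⇒ 3j(1 4 3; 1 -2 1)² = 5/84, sgn +1
4πI² = N·(3j₀)²·(3jₘ)² = 5/7
I = +1·√(0.714286/4π) = 0.23841361
No selection rule forces the value: the integral is nonzero (none).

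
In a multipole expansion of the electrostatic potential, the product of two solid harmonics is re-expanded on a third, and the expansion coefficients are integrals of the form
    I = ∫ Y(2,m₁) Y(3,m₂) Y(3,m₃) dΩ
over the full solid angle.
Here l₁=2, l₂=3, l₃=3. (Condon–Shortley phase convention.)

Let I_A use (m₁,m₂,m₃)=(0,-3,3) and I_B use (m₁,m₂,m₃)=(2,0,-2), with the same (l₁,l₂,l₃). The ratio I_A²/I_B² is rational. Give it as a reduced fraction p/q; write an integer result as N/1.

Shared (l₁,l₂,l₃)=(2,3,3): N and (l;000)² cancel in I_A²/I_B².
A: Δ = 2!·2!·4!/9! = 1/3780; Racah Σ t=0..0: t=0:+1/96 = 1/96; ⇒ 3j(2 3 3; 0 -3 3)² = 5/84, sgn +1
B: Δ = 2!·2!·4!/9! = 1/3780; Racah Σ t=0..0: t=0:+1/24 = 1/24; ⇒ 3j(2 3 3; 2 0 -2)² = 1/21, sgn -1
I_A²/I_B² = (5/84)/(1/21) = 5/4

5/4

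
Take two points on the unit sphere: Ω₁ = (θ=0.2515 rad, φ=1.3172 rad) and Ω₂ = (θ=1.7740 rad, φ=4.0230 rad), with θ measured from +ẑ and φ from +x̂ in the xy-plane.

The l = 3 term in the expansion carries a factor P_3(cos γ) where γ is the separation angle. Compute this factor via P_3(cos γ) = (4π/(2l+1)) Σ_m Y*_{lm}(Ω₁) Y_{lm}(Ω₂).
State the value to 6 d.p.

Expand P_3 via completeness: Σ_{m} conj(Y_{3,m}) at Ω₁ times Y_{3,m} at Ω₂ —
  m=-3: Y*=(-0.004434, -0.004657)  Y=(0.344503, 0.187028)  product (-0.000656, -0.002434)
  m=-2: Y*=(-0.053583, 0.029775)  Y=(0.037757, 0.194209)  product (-0.007806, -0.009282)
  m=-1: Y*=(0.074463, 0.287306)  Y=(0.160336, -0.194510)  product (0.067823, 0.031582)
  m=+0: Y*=(0.610954, -0.000000)  Y=(0.210594, 0.000000)  product (0.128664, 0.000000)
  m=+1: Y*=(-0.074463, 0.287306)  Y=(-0.160336, -0.194510)  product (0.067823, -0.031582)
  m=+2: Y*=(-0.053583, -0.029775)  Y=(0.037757, -0.194209)  product (-0.007806, 0.009282)
  m=+3: Y*=(0.004434, -0.004657)  Y=(-0.344503, 0.187028)  product (-0.000656, 0.002434)
Σ over m = (0.247385, -0.000000); ×(4π/7) → (0.444105, -0.000000). Real part: 0.444105

0.444105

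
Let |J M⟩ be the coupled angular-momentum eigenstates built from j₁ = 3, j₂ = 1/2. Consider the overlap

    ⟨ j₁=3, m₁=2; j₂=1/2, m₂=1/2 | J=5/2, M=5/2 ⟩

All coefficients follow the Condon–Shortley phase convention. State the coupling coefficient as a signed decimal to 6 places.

√[6·1!5!0!/7! · 5!1!1!0!5!0!] = √(14400/7)
  +(−1)^1/∏(1,0,0,0,5,0)! = -1/120  (running -1/120)
⟨..|..⟩ = √(14400/7)·(-1/120) = -0.377964

-0.377964  (= −√(1/7))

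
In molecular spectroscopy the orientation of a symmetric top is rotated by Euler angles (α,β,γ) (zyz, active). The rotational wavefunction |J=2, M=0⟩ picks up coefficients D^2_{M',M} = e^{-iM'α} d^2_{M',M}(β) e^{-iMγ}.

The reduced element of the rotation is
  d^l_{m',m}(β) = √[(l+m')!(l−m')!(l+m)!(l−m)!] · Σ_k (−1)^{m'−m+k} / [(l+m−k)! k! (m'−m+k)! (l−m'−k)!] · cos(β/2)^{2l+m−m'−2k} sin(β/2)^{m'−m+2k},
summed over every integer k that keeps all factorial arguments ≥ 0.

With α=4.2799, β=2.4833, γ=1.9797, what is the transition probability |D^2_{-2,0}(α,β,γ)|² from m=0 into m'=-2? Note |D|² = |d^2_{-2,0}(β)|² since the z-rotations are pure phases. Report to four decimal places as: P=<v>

P=0.0525

Split into d^2_{-2,0}(β=2.4833) × two z-phases.
c=cos(2.483300/2)=0.323235, s=sin(2.483300/2)=0.946319; N=√[1·24·2·2]=9.797959
Admissible k: 2..2 (factorial args all ≥0)
  k=2: (−1)^0·9.7980/(4)·0.3232^2·0.9463^2 = +0.229186
d^2_{-2,0}(2.4833) = +0.229186
|D^2_{-2,0}|² = |d^2_{-2,0}(β)|² = (+0.229186)² = 0.052526 (the z-rotation phases have unit modulus)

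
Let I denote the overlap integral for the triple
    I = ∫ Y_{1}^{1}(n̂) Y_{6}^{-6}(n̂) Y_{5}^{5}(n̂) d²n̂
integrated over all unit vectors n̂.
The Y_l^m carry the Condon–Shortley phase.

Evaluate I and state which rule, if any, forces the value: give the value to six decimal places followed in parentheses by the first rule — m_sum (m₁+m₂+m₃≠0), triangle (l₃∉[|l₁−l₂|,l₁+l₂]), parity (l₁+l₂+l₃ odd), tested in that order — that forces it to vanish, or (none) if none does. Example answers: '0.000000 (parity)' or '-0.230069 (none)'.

0.331940 (none)

Rules hold: Σm=0, L=12 even, 5≤5≤7.
N = 3·13·11 = 429
Δ = 2!·0!·10!/13! = 1/858
Racah Σ t=1..1: t=1:−1/14400 = -1/14400
⇒ 3j(1 6 5; 0 0 0)² = 6/143, sgn +1
Racah Σ t=0..0: t=0:+1/7257600 = 1/7257600
⇒ 3j(1 6 5; 1 -6 5)² = 1/13, sgn +1
4πI² = N·(3j₀)²·(3jₘ)² = 18/13
I = +1·√(1.38462/4π) = 0.33194004
No selection rule forces the value: the integral is nonzero (none).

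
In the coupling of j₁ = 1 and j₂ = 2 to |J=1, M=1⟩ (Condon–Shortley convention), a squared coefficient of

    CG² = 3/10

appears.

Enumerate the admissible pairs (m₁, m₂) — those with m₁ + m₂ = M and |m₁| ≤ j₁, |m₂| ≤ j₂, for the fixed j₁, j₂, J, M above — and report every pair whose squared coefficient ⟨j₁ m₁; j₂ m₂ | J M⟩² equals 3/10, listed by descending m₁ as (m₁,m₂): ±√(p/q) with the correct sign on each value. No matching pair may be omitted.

Admissible pairs with m₁+m₂ = M = 1: (-1,2), (0,1), (1,0)
  (m₁,m₂)=(1,0): CG² = 1/10, CG = +√(1/10)
  (m₁,m₂)=(0,1): CG² = 3/10, CG = −√(3/10)   ← matches the target
  (m₁,m₂)=(-1,2): CG² = 3/5, CG = +√(3/5)
Pairs with CG² = 3/10: (0,1): −√(3/10)

(0,1): −√(3/10)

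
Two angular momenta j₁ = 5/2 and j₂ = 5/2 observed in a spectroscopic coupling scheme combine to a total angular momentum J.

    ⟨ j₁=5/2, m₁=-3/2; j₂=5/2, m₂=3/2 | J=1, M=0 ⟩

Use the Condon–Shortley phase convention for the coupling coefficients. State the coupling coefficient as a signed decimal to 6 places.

-0.358569  (= −√(9/70))

j₁+j₂−J=4  J+j₁−j₂=1  J−j₁+j₂=1  j₁+j₂+J+1=7
(j₁±m₁, j₂±m₂, J±M) = (1,4,4,1,1,1)
P² = 288/35
sum k=3..4:
  [3] −1/6 = -1/6
  [4] +1/24 = 1/24
S = -1/8
C² = P²·S² = 9/70 ; C = -0.358569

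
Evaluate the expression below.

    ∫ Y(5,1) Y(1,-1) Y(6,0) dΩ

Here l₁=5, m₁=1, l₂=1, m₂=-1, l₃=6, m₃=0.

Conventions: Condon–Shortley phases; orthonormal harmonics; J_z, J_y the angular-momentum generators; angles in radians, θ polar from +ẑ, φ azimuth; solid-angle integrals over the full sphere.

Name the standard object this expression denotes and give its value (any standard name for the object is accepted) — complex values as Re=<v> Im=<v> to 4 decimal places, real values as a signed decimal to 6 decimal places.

Gaunt coefficient, +0.158246

This is a Gaunt coefficient — the integral of a triple product of spherical harmonics over the sphere.
Rules hold: Σm=0, L=12 even, 4≤6≤6.
N = 11·3·13 = 429
Δ = 0!·10!·2!/13! = 1/858
Racah Σ t=0..0: t=0:+1/14400 = 1/14400
⇒ 3j(5 1 6; 0 0 0)² = 6/143, sgn +1
Racah Σ t=0..0: t=0:+1/34560 = 1/34560
⇒ 3j(5 1 6; 1 -1 0)² = 5/286, sgn +1
4πI² = N·(3j₀)²·(3jₘ)² = 45/143
I = +1·√(0.314685/4π) = 0.15824621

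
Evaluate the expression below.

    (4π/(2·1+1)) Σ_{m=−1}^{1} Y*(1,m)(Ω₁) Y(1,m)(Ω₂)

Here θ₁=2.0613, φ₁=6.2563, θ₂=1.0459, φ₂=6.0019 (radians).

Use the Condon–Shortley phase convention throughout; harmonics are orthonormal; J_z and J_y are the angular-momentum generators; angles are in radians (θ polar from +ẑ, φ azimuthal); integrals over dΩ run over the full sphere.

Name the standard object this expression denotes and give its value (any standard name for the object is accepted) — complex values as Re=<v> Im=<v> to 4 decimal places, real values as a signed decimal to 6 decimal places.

This sum is the spherical-harmonic addition theorem: it equals the Legendre polynomial P_l(cos γ) of the angle γ between the two directions.
Summing Y*_{l m}(θ₁,φ₁)·Y_{l m}(θ₂,φ₂) over m ∈ [−1, 1]; prefactor 4π/(2·1+1) = 4.188790:
  m=-1: (0.30465 - 0.00819j) × (0.28723 + 0.08299j) = 0.08818 + 0.02293j  (running Σ = 0.08818 + 0.02293j)
  m=0: (-0.23017 + 0.00000j) × (0.24485 + 0.00000j) = -0.05636 + 0.00000j  (running Σ = 0.03183 + 0.02293j)
  m=1: (-0.30465 - 0.00819j) × (-0.28723 + 0.08299j) = 0.08818 - 0.02293j  (running Σ = 0.12001 + 0.00000j)
Σ over m = 0.12001 + 0.00000j; ×(4π/3) → 0.50271 + 0.00000j. Real part: 0.502711

Legendre polynomial (addition theorem), +0.502711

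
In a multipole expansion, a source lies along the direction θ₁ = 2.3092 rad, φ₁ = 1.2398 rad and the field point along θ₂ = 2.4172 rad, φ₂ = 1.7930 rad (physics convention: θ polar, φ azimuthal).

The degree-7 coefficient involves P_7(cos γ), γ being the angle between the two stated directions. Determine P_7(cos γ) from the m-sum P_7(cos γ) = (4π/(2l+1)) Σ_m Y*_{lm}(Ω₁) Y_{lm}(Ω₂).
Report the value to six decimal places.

-0.264223

Summing Y*_{l m}(θ₁,φ₁)·Y_{l m}(θ₂,φ₂) over m ∈ [−7, 7]; prefactor 4π/(2·7+1) = 0.837758:
  [-7]  conj(Y_{7,-7})(Ω₁) = -0.04442 + 0.04107j ; Y_{7,-7}(Ω₂) = 0.02806 + 0.00043j ; Δ = -0.00126 + 0.00113j
  [-6]  conj(Y_{7,-6})(Ω₁) = -0.08310 - 0.18853j ; Y_{7,-6}(Ω₂) = 0.02793 - 0.11533j ; Δ = -0.02406 + 0.00432j
  [-5]  conj(Y_{7,-5})(Ω₁) = 0.39552 - 0.03338j ; Y_{7,-5}(Ω₂) = -0.26437 - 0.13091j ; Δ = -0.10893 - 0.04295j
  [-4]  conj(Y_{7,-4})(Ω₁) = -0.10433 + 0.41408j ; Y_{7,-4}(Ω₂) = -0.28668 + 0.35307j ; Δ = -0.11629 - 0.15554j
  [-3]  conj(Y_{7,-3})(Ω₁) = -0.09190 - 0.05992j ; Y_{7,-3}(Ω₂) = 0.21829 + 0.27746j ; Δ = -0.00343 - 0.03858j
  [-2]  conj(Y_{7,-2})(Ω₁) = -0.24913 + 0.19415j ; Y_{7,-2}(Ω₂) = -0.07955 + 0.03788j ; Δ = 0.01246 - 0.02488j
  [-1]  conj(Y_{7,-1})(Ω₁) = -0.08516 - 0.24782j ; Y_{7,-1}(Ω₂) = 0.08681 + 0.38422j ; Δ = 0.08783 - 0.05423j
  [+0]  conj(Y_{7,0})(Ω₁) = -0.24642 + 0.00000j ; Y_{7,0}(Ω₂) = 0.03246 + 0.00000j ; Δ = -0.00800 + 0.00000j
  [+1]  conj(Y_{7,1})(Ω₁) = 0.08516 - 0.24782j ; Y_{7,1}(Ω₂) = -0.08681 + 0.38422j ; Δ = 0.08783 + 0.05423j
  [+2]  conj(Y_{7,2})(Ω₁) = -0.24913 - 0.19415j ; Y_{7,2}(Ω₂) = -0.07955 - 0.03788j ; Δ = 0.01246 + 0.02488j
  [+3]  conj(Y_{7,3})(Ω₁) = 0.09190 - 0.05992j ; Y_{7,3}(Ω₂) = -0.21829 + 0.27746j ; Δ = -0.00343 + 0.03858j
  [+4]  conj(Y_{7,4})(Ω₁) = -0.10433 - 0.41408j ; Y_{7,4}(Ω₂) = -0.28668 - 0.35307j ; Δ = -0.11629 + 0.15554j
  [+5]  conj(Y_{7,5})(Ω₁) = -0.39552 - 0.03338j ; Y_{7,5}(Ω₂) = 0.26437 - 0.13091j ; Δ = -0.10893 + 0.04295j
  [+6]  conj(Y_{7,6})(Ω₁) = -0.08310 + 0.18853j ; Y_{7,6}(Ω₂) = 0.02793 + 0.11533j ; Δ = -0.02406 - 0.00432j
  [+7]  conj(Y_{7,7})(Ω₁) = 0.04442 + 0.04107j ; Y_{7,7}(Ω₂) = -0.02806 + 0.00043j ; Δ = -0.00126 - 0.00113j
Total Σ_m = -0.31539 - 0.00000j. Multiply by 0.837758: -0.26422 - 0.00000j. P_7(cos γ) = -0.264223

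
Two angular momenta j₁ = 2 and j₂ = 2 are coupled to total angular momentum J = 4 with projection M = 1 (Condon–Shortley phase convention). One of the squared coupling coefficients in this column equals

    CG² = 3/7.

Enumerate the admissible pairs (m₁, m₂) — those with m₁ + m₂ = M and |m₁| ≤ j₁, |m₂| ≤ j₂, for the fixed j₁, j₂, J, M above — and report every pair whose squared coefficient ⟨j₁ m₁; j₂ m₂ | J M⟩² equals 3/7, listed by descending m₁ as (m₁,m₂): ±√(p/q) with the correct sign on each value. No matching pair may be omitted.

Admissible pairs with m₁+m₂ = M = 1: (-1,2), (0,1), (1,0), (2,-1)
  (m₁,m₂)=(2,-1): CG² = 1/14, CG = +√(1/14)
  (m₁,m₂)=(1,0): CG² = 3/7, CG = +√(3/7)   ← matches the target
  (m₁,m₂)=(0,1): CG² = 3/7, CG = +√(3/7)   ← matches the target
  (m₁,m₂)=(-1,2): CG² = 1/14, CG = +√(1/14)
Pairs with CG² = 3/7: (1,0): +√(3/7); (0,1): +√(3/7)

(1,0): +√(3/7); (0,1): +√(3/7)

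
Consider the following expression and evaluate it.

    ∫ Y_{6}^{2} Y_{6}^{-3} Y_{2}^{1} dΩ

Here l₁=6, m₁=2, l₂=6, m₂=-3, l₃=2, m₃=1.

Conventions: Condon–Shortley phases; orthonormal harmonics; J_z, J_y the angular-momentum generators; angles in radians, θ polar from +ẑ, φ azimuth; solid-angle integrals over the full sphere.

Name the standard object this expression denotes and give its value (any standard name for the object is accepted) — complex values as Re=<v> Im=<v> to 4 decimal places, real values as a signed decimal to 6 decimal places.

Gaunt coefficient, -0.140463

This is a Gaunt coefficient — the integral of a triple product of spherical harmonics over the sphere.
Checks pass: Σm=0; 14 even; l₃=2∈[0,12].
(2·6+1)(2·6+1)(2·2+1) = 845
Δ: 10! 2! 2! / 15! → 1/90090
sum: t=4:+1/69120 t=5:−1/14400 t=6:+1/69120 = -7/172800
3j²(6 6 2; 0 0 0) = Δ·Π!·Σ² = 14/715  (sign -1)
sum: t=2:+1/161280 t=3:−1/60480 = -1/96768
3j²(6 6 2; 2 -3 1) = Δ·Π!·Σ² = 15/1001  (sign +1)
combine: 4πI² = 845·14/715·15/1001 = 30/121
take √, sign -1: I = -0.14046335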